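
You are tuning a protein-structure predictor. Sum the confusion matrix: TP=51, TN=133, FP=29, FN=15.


Total = TP + TN + FP + FN
= 51 + 133 + 29 + 15
= 228
(Predicted positive: 80, predicted negative: 148)

228


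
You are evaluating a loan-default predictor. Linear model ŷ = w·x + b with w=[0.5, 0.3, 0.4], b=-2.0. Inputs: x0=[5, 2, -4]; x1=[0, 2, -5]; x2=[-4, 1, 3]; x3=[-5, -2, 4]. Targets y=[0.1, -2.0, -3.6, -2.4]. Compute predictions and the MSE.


ŷ0 = (0.5)·(5) + (0.3)·(2) + (0.4)·(-4) - 2.0 = -0.5
ŷ1 = (0.5)·(0) + (0.3)·(2) + (0.4)·(-5) - 2.0 = -3.4
ŷ2 = (0.5)·(-4) + (0.3)·(1) + (0.4)·(3) - 2.0 = -2.5
ŷ3 = (0.5)·(-5) + (0.3)·(-2) + (0.4)·(4) - 2.0 = -3.5
errors² = [0.36, 1.96, 1.21, 1.21]
MSE = 4.7400/4 = 1.185

1.185


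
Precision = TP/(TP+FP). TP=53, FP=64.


Precision = TP/(TP+FP)
= 53/(53+64)
= 53/117 = 45.3%

45.3%


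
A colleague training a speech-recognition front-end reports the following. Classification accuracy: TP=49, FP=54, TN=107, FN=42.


Accuracy = (TP+TN)/(TP+TN+FP+FN)
= (49+107)/(252)
= 156/252 = 61.9%

61.9%


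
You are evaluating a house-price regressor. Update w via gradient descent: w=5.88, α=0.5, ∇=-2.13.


w_new = w - α·∇
= 5.88 - 0.5·-2.13
= 5.88 + 1.065
= 6.945

6.945


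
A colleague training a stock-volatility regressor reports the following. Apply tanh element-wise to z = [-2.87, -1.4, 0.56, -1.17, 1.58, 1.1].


tanh(-2.87) = -0.9936
tanh(-1.4) = -0.8854
tanh(0.56) = 0.508
tanh(-1.17) = -0.8243
tanh(1.58) = 0.9186
tanh(1.1) = 0.8005
result = [-0.9936, -0.8854, 0.508, -0.8243, 0.9186, 0.8005]

[-0.9936, -0.8854, 0.508, -0.8243, 0.9186, 0.8005]


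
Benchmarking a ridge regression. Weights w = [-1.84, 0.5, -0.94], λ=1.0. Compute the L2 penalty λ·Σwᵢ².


‖w‖₂² = (-1.84)² + (0.5)² + (-0.94)²
     = 3.3856 + 0.25 + 0.8836
     = 4.5192
λ·‖w‖₂² = 1.0·4.5192 = 4.5192

4.5192


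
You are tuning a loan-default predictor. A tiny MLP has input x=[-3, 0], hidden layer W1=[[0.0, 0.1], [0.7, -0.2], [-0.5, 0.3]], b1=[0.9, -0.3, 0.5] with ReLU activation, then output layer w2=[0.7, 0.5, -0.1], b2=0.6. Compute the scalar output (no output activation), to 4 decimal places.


z1[0] = (0.0)·(-3) + (0.1)·(0) + 0.9 = 0.9
z1[1] = (0.7)·(-3) + (-0.2)·(0) - 0.3 = -2.4
z1[2] = (-0.5)·(-3) + (0.3)·(0) + 0.5 = 2.0
h = ReLU(z1) = [0.9, 0.0, 2.0]
output = (0.7)·(0.9) + (0.5)·(0.0) + (-0.1)·(2.0) + 0.6 = 1.03

1.03


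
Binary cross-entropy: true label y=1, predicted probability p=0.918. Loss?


BCE = -[y·ln(p) + (1-y)·ln(1-p)]
= -1·ln(0.918) - 0
= -ln(0.918) = 0.0856

0.0856


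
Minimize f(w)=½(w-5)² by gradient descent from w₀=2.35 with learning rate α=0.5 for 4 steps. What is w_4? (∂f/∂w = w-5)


step 1: grad = 2.35-5 = -2.65; w = 2.35 - 0.5·(-2.65) = 3.675
step 2: grad = 3.675-5 = -1.325; w = 3.675 - 0.5·(-1.325) = 4.3375
step 3: grad = 4.3375-5 = -0.6625; w = 4.3375 - 0.5·(-0.6625) = 4.66875
step 4: grad = 4.66875-5 = -0.33125; w = 4.66875 - 0.5·(-0.33125) = 4.834375

4.834375


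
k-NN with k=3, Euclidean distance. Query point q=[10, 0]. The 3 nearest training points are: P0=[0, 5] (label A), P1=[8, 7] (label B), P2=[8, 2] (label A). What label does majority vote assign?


d(q,P0) = 11.1803  (label A)
d(q,P1) = 7.2801  (label B)
d(q,P2) = 2.8284  (label A)
Votes: A=2, B=1
Majority → A

A


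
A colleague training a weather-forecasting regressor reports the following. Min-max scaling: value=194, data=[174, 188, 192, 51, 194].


min=51, max=194
(194-51)/(194-51) = 143/143 = 1.0

1.0


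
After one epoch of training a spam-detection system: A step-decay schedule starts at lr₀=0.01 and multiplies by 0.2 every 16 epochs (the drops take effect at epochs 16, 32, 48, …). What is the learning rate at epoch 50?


n_drops = ⌊50/16⌋ = 3
lr = 0.01·0.2^3 = 0.01·0.008 = 0.00008

0.00008


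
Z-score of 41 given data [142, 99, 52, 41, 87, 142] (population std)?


μ = 93.8333, σ = 39.2743
z = (41 - 93.8333)/39.2743 = -1.3452

-1.3452


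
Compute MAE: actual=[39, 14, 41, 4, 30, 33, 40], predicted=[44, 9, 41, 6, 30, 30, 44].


Absolute errors: |39-44|=5, |14-9|=5, |41-41|=0, |4-6|=2, |30-30|=0, |33-30|=3, |40-44|=4
Sum = 19
MAE = 19/7 = 19/7

19/7


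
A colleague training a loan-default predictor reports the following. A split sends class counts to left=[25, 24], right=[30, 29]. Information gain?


Parent = [55, 53], H_parent = 0.9998
H_left = 0.9997 (n=49), H_right = 0.9998 (n=59)
H_children = (49/108)·0.9997 + (59/108)·0.9998 = 0.9998
IG = 0.9998 - 0.9998 = 0.0

0.0


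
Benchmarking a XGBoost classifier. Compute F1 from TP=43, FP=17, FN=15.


Precision = 43/60 = 0.7167
Recall = 43/58 = 0.7414
F1 = 2·P·R/(P+R) = 2·TP/(2·TP+FP+FN) = 86/(86+17+15) = 86/118 = 0.7288

0.7288


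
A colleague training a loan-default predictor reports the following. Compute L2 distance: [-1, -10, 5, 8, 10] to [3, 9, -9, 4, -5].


d = √((-1-3)² + (-10-9)² + (5+ 9)² + (8-4)² + (10+ 5)²)
  = √(16 + 361 + 196 + 16 + 225)
  = √814 = 28.5307

28.5307


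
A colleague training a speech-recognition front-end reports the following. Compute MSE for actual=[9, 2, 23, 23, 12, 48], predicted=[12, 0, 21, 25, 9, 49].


Squared errors: (9-12)²=9, (2-0)²=4, (23-21)²=4, (23-25)²=4, (12-9)²=9, (48-49)²=1
Sum = 31
MSE = 31/6 = 31/6

31/6


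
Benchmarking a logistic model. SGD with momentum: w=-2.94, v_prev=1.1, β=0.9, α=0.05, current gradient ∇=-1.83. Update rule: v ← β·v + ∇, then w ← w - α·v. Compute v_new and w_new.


v_new = 0.9·1.1 - 1.83 = 0.99 - 1.83 = -0.84
w_new = -2.94 - 0.05·-0.84 = -2.94 + 0.042 = -2.898

v_new=-0.84, w_new=-2.898


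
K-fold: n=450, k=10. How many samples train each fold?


Fold size = 450/10 = 45
Training per fold = 450 - 45 = 405

405


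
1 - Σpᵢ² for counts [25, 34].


Probabilities: [25/59, 34/59] ≈ [0.4237, 0.5763]
Σpᵢ² = (625 + 1156)/59² = 1781/3481
Gini = 1 - Σpᵢ² = 1 - 1781/3481 = 0.4884

0.4884


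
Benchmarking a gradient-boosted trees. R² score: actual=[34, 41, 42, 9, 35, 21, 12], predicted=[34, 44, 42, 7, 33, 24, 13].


ȳ = 27.7143
SS_res = Σ(y-ŷ)² = 27
SS_tot = Σ(y-ȳ)² = 1115.43
R² = 1 - SS_res/SS_tot = 1 - 0.0242 = 0.9758

0.9758


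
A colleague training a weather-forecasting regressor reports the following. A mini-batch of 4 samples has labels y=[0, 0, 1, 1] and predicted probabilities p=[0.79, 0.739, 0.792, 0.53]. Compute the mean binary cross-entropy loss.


L[0] = -ln(1-0.79) = -ln(0.21) = 1.5606
L[1] = -ln(1-0.739) = -ln(0.261) = 1.3432
L[2] = -ln(0.792) = 0.2332
L[3] = -ln(0.53) = 0.6349
mean = (1.5606 + 1.3432 + 0.2332 + 0.6349)/4 = 0.943

0.943


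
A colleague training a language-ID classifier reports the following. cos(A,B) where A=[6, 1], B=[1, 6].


A·B = 6·1 + 1·6 = 12
‖A‖ = √37 = 6.0828, ‖B‖ = √37 = 6.0828
cos = 12/(√37·√37) = 12/√1369 = 0.3243

0.3243


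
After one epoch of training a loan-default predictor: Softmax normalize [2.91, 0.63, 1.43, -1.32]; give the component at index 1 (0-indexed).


Exponentials: e^2.91=18.3568, e^0.63=1.8776, e^1.43=4.1787, e^-1.32=0.2671
Sum = 24.6802
Softmax = [0.7438, 0.0761, 0.1693, 0.0108]
p[1] = 1.8776/24.6802 = 0.0761

0.0761


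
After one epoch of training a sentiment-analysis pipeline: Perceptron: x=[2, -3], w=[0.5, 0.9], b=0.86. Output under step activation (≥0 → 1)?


z = (2)·(0.5) + (-3)·(0.9) + 0.86
  = -0.84
step(z) = 0 (z<0)

0


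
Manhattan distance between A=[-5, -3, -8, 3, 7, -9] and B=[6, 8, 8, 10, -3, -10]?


d = |-5-6| + |-3-8| + |-8-8| + |3-10| + |7+ 3| + |-9+ 10|
  = 11 + 11 + 16 + 7 + 10 + 1
  = 56

56


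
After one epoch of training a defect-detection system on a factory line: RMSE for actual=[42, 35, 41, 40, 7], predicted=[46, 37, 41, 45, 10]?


MSE = 54/5 = 10.8
RMSE = √(54/5) = 3.2863

3.2863


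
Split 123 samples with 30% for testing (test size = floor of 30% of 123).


Test = ⌊123·30/100⌋ = 36
Train = 123 - 36 = 87

Train: 87, Test: 36


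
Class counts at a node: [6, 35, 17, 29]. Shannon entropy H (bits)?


Probabilities: [6/87, 35/87, 17/87, 29/87] ≈ [0.069, 0.4023, 0.1954, 0.3333]
H = -((6/87)·log₂(6/87) + (35/87)·log₂(35/87) + (17/87)·log₂(17/87) + (29/87)·log₂(29/87))
  = 1.7831 bits

1.7831 bits


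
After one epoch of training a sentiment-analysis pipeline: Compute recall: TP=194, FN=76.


Recall = TP/(TP+FN)
= 194/(194+76)
= 194/270 = 71.85%

71.85%


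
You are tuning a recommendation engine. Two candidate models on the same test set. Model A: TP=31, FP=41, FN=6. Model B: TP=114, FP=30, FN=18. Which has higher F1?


Model A: P=31/72=0.4306, R=31/37=0.8378, F1=2PR/(P+R)=2TP/(2TP+FP+FN)=62/109=0.5688
Model B: P=114/144=0.7917, R=114/132=0.8636, F1=2PR/(P+R)=2TP/(2TP+FP+FN)=228/276=0.8261
0.5688 < 0.8261 → Model B

Model B


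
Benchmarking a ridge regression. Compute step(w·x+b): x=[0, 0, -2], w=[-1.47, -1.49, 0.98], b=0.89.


z = (0)·(-1.47) + (0)·(-1.49) + (-2)·(0.98) + 0.89
  = -1.07
step(z) = 0 (z<0)

0


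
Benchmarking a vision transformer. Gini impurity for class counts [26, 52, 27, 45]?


Probabilities: [26/150, 52/150, 27/150, 45/150] ≈ [0.1733, 0.3467, 0.18, 0.3]
Σpᵢ² = (676 + 2704 + 729 + 2025)/150² = 6134/22500
Gini = 1 - Σpᵢ² = 1 - 6134/22500 = 0.7274

0.7274


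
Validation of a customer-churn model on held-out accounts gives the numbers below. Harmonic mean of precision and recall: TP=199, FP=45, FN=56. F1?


Precision = 199/244 = 0.8156
Recall = 199/255 = 0.7804
F1 = 2·P·R/(P+R) = 2·TP/(2·TP+FP+FN) = 398/(398+45+56) = 398/499 = 0.7976

0.7976


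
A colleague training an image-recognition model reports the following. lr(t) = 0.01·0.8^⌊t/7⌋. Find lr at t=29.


n_drops = ⌊29/7⌋ = 4
lr = 0.01·0.8^4 = 0.01·0.4096 = 0.004096

0.004096


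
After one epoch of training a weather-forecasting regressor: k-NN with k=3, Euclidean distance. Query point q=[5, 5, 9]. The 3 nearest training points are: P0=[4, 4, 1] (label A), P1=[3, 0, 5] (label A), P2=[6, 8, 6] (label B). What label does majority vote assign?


d(q,P0) = 8.124  (label A)
d(q,P1) = 6.7082  (label A)
d(q,P2) = 4.3589  (label B)
Votes: A=2, B=1
Majority → A

A


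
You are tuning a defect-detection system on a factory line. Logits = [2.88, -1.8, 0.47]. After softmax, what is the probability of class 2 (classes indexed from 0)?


Exponentials: e^2.88=17.8143, e^-1.8=0.1653, e^0.47=1.6
Sum = 19.5796
Softmax = [0.9098, 0.0084, 0.0817]
p[2] = 1.6/19.5796 = 0.0817

0.0817


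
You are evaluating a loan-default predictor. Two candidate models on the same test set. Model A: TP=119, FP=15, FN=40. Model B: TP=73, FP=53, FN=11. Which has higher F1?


Model A: P=119/134=0.8881, R=119/159=0.7484, F1=2PR/(P+R)=2TP/(2TP+FP+FN)=238/293=0.8123
Model B: P=73/126=0.5794, R=73/84=0.869, F1=2PR/(P+R)=2TP/(2TP+FP+FN)=146/210=0.6952
0.8123 > 0.6952 → Model A

Model A


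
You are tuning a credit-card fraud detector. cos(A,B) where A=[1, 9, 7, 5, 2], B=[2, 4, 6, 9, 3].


A·B = 1·2 + 9·4 + 7·6 + 5·9 + 2·3 = 131
‖A‖ = √160 = 12.6491, ‖B‖ = √146 = 12.083
cos = 131/(√160·√146) = 131/√23360 = 0.8571

0.8571


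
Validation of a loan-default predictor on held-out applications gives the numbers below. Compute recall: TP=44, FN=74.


Recall = TP/(TP+FN)
= 44/(44+74)
= 44/118 = 37.29%

37.29%


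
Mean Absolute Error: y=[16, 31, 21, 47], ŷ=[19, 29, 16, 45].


Absolute errors: |16-19|=3, |31-29|=2, |21-16|=5, |47-45|=2
Sum = 12
MAE = 12/4 = 3

3


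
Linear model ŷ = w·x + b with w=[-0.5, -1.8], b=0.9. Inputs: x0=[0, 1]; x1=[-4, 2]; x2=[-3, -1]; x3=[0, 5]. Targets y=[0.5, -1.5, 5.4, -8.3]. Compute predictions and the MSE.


ŷ0 = (-0.5)·(0) + (-1.8)·(1) + 0.9 = -0.9
ŷ1 = (-0.5)·(-4) + (-1.8)·(2) + 0.9 = -0.7
ŷ2 = (-0.5)·(-3) + (-1.8)·(-1) + 0.9 = 4.2
ŷ3 = (-0.5)·(0) + (-1.8)·(5) + 0.9 = -8.1
errors² = [1.96, 0.64, 1.44, 0.04]
MSE = 4.0800/4 = 1.02

1.02


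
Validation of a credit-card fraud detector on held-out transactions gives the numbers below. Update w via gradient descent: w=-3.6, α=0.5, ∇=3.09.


w_new = w - α·∇
= -3.6 - 0.5·3.09
= -3.6 - 1.545
= -5.145

-5.145


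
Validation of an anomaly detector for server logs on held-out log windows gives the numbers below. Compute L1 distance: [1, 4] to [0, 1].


d = |1-0| + |4-1|
  = 1 + 3
  = 4

4


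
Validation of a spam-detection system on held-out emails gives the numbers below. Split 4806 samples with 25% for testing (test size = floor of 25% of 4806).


Test = ⌊4806·25/100⌋ = 1201
Train = 4806 - 1201 = 3605

Train: 3605, Test: 1201


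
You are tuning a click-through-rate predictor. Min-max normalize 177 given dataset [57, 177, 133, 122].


min=57, max=177
(177-57)/(177-57) = 120/120 = 1.0

1.0


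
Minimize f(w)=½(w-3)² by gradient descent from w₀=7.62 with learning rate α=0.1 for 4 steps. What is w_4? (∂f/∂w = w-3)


step 1: grad = 7.62-3 = 4.62; w = 7.62 - 0.1·(4.62) = 7.158
step 2: grad = 7.158-3 = 4.158; w = 7.158 - 0.1·(4.158) = 6.7422
step 3: grad = 6.7422-3 = 3.7422; w = 6.7422 - 0.1·(3.7422) = 6.36798
step 4: grad = 6.36798-3 = 3.36798; w = 6.36798 - 0.1·(3.36798) = 6.031182

6.031182


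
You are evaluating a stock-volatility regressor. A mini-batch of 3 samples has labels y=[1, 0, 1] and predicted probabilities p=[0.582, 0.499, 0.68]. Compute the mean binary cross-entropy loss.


L[0] = -ln(0.582) = 0.5413
L[1] = -ln(1-0.499) = -ln(0.501) = 0.6911
L[2] = -ln(0.68) = 0.3857
mean = (0.5413 + 0.6911 + 0.3857)/3 = 0.5394

0.5394


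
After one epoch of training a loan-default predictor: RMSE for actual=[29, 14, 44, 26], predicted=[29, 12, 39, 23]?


MSE = 38/4 = 9.5
RMSE = √(38/4) = 3.0822

3.0822


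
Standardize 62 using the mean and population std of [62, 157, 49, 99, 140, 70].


μ = 96.1667, σ = 40.222
z = (62 - 96.1667)/40.222 = -0.8495

-0.8495


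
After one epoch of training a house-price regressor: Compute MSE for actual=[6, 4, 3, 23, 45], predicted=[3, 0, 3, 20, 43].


Squared errors: (6-3)²=9, (4-0)²=16, (3-3)²=0, (23-20)²=9, (45-43)²=4
Sum = 38
MSE = 38/5 = 38/5

38/5


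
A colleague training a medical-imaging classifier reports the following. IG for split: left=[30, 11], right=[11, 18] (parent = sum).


Parent = [41, 29], H_parent = 0.9787
H_left = 0.839 (n=41), H_right = 0.9576 (n=29)
H_children = (41/70)·0.839 + (29/70)·0.9576 = 0.8881
IG = 0.9787 - 0.8881 = 0.0906

0.0906


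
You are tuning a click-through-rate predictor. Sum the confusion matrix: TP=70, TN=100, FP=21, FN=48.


Total = TP + TN + FP + FN
= 70 + 100 + 21 + 48
= 239
(Predicted positive: 91, predicted negative: 148)

239


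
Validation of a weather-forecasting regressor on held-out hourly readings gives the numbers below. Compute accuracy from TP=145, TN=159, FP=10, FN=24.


Accuracy = (TP+TN)/(TP+TN+FP+FN)
= (145+159)/(338)
= 304/338 = 89.94%

89.94%


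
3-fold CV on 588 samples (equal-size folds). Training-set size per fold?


Fold size = 588/3 = 196
Training per fold = 588 - 196 = 392

392


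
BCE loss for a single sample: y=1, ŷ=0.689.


BCE = -[y·ln(p) + (1-y)·ln(1-p)]
= -1·ln(0.689) - 0
= -ln(0.689) = 0.3725

0.3725


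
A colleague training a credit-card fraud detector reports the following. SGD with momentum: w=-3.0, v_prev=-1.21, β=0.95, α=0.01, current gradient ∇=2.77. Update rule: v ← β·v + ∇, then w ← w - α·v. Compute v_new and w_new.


v_new = 0.95·-1.21 + 2.77 = -1.1495 + 2.77 = 1.6205
w_new = -3.0 - 0.01·1.6205 = -3.0 - 0.016205 = -3.016205

v_new=1.6205, w_new=-3.016205


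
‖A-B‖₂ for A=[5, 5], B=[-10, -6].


d = √((5+ 10)² + (5+ 6)²)
  = √(225 + 121)
  = √346 = 18.6011

18.6011


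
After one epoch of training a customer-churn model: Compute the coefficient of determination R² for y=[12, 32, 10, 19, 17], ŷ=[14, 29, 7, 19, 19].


ȳ = 18
SS_res = Σ(y-ŷ)² = 26
SS_tot = Σ(y-ȳ)² = 298
R² = 1 - SS_res/SS_tot = 1 - 0.0872 = 0.9128

0.9128


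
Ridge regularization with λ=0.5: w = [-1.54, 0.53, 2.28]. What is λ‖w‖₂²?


‖w‖₂² = (-1.54)² + (0.53)² + (2.28)²
     = 2.3716 + 0.2809 + 5.1984
     = 7.8509
λ·‖w‖₂² = 0.5·7.8509 = 3.92545

3.92545


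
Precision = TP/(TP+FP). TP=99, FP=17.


Precision = TP/(TP+FP)
= 99/(99+17)
= 99/116 = 85.34%

85.34%


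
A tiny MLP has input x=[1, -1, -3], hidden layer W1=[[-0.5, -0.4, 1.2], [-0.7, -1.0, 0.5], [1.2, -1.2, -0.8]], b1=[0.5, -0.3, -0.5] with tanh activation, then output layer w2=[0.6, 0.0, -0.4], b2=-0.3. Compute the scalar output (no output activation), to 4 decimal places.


z1[0] = (-0.5)·(1) + (-0.4)·(-1) + (1.2)·(-3) + 0.5 = -3.2
z1[1] = (-0.7)·(1) + (-1.0)·(-1) + (0.5)·(-3) - 0.3 = -1.5
z1[2] = (1.2)·(1) + (-1.2)·(-1) + (-0.8)·(-3) - 0.5 = 4.3
h = tanh(z1) = [-0.9967, -0.9051, 0.9996]
output = (0.6)·(-0.9967) + (0.0)·(-0.9051) + (-0.4)·(0.9996) - 0.3 = -1.2979

-1.2979


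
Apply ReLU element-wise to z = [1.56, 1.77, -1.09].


ReLU(1.56) = max(0, 1.56) = 1.56
ReLU(1.77) = max(0, 1.77) = 1.77
ReLU(-1.09) = max(0, -1.09) = 0.0
result = [1.56, 1.77, 0.0]

[1.56, 1.77, 0.0]


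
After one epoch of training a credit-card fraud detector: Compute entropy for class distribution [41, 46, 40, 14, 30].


Probabilities: [41/171, 46/171, 40/171, 14/171, 30/171] ≈ [0.2398, 0.269, 0.2339, 0.0819, 0.1754]
H = -((41/171)·log₂(41/171) + (46/171)·log₂(46/171) + (40/171)·log₂(40/171) + (14/171)·log₂(14/171) + (30/171)·log₂(30/171))
  = 2.23 bits

2.23 bits


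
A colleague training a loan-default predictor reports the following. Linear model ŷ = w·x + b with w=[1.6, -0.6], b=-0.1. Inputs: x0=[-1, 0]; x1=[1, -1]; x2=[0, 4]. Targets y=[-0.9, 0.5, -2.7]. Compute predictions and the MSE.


ŷ0 = (1.6)·(-1) + (-0.6)·(0) - 0.1 = -1.7
ŷ1 = (1.6)·(1) + (-0.6)·(-1) - 0.1 = 2.1
ŷ2 = (1.6)·(0) + (-0.6)·(4) - 0.1 = -2.5
errors² = [0.64, 2.56, 0.04]
MSE = 3.2400/3 = 1.08

1.08


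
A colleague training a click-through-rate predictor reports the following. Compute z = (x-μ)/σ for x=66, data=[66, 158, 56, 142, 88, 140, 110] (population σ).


μ = 108.5714, σ = 36.9357
z = (66 - 108.5714)/36.9357 = -1.1526

-1.1526


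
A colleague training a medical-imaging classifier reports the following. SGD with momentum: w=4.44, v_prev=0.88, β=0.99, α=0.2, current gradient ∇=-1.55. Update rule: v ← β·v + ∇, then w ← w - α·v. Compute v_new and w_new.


v_new = 0.99·0.88 - 1.55 = 0.8712 - 1.55 = -0.6788
w_new = 4.44 - 0.2·-0.6788 = 4.44 + 0.13576 = 4.57576

v_new=-0.6788, w_new=4.57576


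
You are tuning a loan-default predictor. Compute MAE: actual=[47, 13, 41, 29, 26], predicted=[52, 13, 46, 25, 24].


Absolute errors: |47-52|=5, |13-13|=0, |41-46|=5, |29-25|=4, |26-24|=2
Sum = 16
MAE = 16/5 = 16/5

16/5


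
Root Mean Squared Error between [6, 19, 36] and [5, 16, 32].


MSE = 26/3 = 8.6667
RMSE = √(26/3) = 2.9439

2.9439


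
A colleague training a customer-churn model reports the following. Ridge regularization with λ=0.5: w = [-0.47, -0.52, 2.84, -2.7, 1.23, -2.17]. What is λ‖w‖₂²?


‖w‖₂² = (-0.47)² + (-0.52)² + (2.84)² + (-2.7)² + (1.23)² + (-2.17)²
     = 0.2209 + 0.2704 + 8.0656 + 7.29 + 1.5129 + 4.7089
     = 22.0687
λ·‖w‖₂² = 0.5·22.0687 = 11.03435

11.03435


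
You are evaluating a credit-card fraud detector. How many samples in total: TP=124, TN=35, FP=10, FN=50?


Total = TP + TN + FP + FN
= 124 + 35 + 10 + 50
= 219
(Predicted positive: 134, predicted negative: 85)

219


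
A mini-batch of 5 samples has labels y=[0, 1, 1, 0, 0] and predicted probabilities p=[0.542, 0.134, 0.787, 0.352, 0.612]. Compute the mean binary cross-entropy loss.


L[0] = -ln(1-0.542) = -ln(0.458) = 0.7809
L[1] = -ln(0.134) = 2.0099
L[2] = -ln(0.787) = 0.2395
L[3] = -ln(1-0.352) = -ln(0.648) = 0.4339
L[4] = -ln(1-0.612) = -ln(0.388) = 0.9467
mean = (0.7809 + 2.0099 + 0.2395 + 0.4339 + 0.9467)/5 = 0.8822

0.8822


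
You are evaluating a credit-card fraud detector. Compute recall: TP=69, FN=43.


Recall = TP/(TP+FN)
= 69/(69+43)
= 69/112 = 61.61%

61.61%


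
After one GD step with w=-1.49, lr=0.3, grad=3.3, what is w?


w_new = w - α·∇
= -1.49 - 0.3·3.3
= -1.49 - 0.99
= -2.48

-2.48


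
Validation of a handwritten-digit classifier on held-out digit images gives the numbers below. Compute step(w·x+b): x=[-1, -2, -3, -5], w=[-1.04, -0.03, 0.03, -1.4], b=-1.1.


z = (-1)·(-1.04) + (-2)·(-0.03) + (-3)·(0.03) + (-5)·(-1.4) - 1.1
  = 6.91
step(z) = 1 (z≥0)

1


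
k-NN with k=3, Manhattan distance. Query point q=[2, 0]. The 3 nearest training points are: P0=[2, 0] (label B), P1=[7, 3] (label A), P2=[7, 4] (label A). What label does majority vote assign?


d(q,P0) = 0  (label B)
d(q,P1) = 8  (label A)
d(q,P2) = 9  (label A)
Votes: A=2, B=1
Majority → A

A


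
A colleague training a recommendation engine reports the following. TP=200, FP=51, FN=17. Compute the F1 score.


Precision = 200/251 = 0.7968
Recall = 200/217 = 0.9217
F1 = 2·P·R/(P+R) = 2·TP/(2·TP+FP+FN) = 400/(400+51+17) = 400/468 = 0.8547

0.8547


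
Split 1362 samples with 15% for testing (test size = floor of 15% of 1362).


Test = ⌊1362·15/100⌋ = 204
Train = 1362 - 204 = 1158

Train: 1158, Test: 204


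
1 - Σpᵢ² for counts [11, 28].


Probabilities: [11/39, 28/39] ≈ [0.2821, 0.7179]
Σpᵢ² = (121 + 784)/39² = 905/1521
Gini = 1 - Σpᵢ² = 1 - 905/1521 = 0.405

0.405


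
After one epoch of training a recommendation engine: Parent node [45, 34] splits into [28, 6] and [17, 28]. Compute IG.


Parent = [45, 34], H_parent = 0.986
H_left = 0.6723 (n=34), H_right = 0.9565 (n=45)
H_children = (34/79)·0.6723 + (45/79)·0.9565 = 0.8342
IG = 0.986 - 0.8342 = 0.1518

0.1518


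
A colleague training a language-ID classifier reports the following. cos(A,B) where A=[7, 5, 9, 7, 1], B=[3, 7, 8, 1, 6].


A·B = 7·3 + 5·7 + 9·8 + 7·1 + 1·6 = 141
‖A‖ = √205 = 14.3178, ‖B‖ = √159 = 12.6095
cos = 141/(√205·√159) = 141/√32595 = 0.781

0.781


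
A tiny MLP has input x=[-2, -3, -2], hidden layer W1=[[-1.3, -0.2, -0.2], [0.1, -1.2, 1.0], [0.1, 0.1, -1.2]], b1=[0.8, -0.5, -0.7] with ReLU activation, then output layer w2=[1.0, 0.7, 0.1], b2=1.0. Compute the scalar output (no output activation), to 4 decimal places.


z1[0] = (-1.3)·(-2) + (-0.2)·(-3) + (-0.2)·(-2) + 0.8 = 4.4
z1[1] = (0.1)·(-2) + (-1.2)·(-3) + (1.0)·(-2) - 0.5 = 0.9
z1[2] = (0.1)·(-2) + (0.1)·(-3) + (-1.2)·(-2) - 0.7 = 1.2
h = ReLU(z1) = [4.4, 0.9, 1.2]
output = (1.0)·(4.4) + (0.7)·(0.9) + (0.1)·(1.2) + 1.0 = 6.15

6.15


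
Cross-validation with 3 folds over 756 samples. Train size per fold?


Fold size = 756/3 = 252
Training per fold = 756 - 252 = 504

504


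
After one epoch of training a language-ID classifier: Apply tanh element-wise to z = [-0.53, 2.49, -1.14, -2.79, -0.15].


tanh(-0.53) = -0.4854
tanh(2.49) = 0.9863
tanh(-1.14) = -0.8144
tanh(-2.79) = -0.9925
tanh(-0.15) = -0.1489
result = [-0.4854, 0.9863, -0.8144, -0.9925, -0.1489]

[-0.4854, 0.9863, -0.8144, -0.9925, -0.1489]


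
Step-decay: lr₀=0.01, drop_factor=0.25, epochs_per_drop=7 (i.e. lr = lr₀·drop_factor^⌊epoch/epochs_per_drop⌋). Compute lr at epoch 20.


n_drops = ⌊20/7⌋ = 2
lr = 0.01·0.25^2 = 0.01·0.0625 = 0.000625

0.000625


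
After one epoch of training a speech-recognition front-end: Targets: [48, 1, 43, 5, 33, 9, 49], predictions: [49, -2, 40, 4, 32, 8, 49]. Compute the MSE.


Squared errors: (48-49)²=1, (1+ 2)²=9, (43-40)²=9, (5-4)²=1, (33-32)²=1, (9-8)²=1, (49-49)²=0
Sum = 22
MSE = 22/7 = 22/7

22/7


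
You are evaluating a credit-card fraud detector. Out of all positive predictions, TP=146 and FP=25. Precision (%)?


Precision = TP/(TP+FP)
= 146/(146+25)
= 146/171 = 85.38%

85.38%


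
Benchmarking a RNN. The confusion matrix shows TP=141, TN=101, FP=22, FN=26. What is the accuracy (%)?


Accuracy = (TP+TN)/(TP+TN+FP+FN)
= (141+101)/(290)
= 242/290 = 83.45%

83.45%


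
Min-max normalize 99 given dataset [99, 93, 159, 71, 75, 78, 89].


min=71, max=159
(99-71)/(159-71) = 28/88 = 0.3182

0.3182


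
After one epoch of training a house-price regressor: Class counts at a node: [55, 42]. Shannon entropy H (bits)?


Probabilities: [55/97, 42/97] ≈ [0.567, 0.433]
H = -((55/97)·log₂(55/97) + (42/97)·log₂(42/97))
  = 0.987 bits

0.987 bits


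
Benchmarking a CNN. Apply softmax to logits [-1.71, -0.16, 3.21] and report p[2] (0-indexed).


Exponentials: e^-1.71=0.1809, e^-0.16=0.8521, e^3.21=24.7791
Sum = 25.8121
Softmax = [0.007, 0.033, 0.96]
p[2] = 24.7791/25.8121 = 0.96

0.96


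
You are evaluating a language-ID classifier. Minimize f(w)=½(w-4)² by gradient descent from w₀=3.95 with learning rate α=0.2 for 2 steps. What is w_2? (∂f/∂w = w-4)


step 1: grad = 3.95-4 = -0.05; w = 3.95 - 0.2·(-0.05) = 3.96
step 2: grad = 3.96-4 = -0.04; w = 3.96 - 0.2·(-0.04) = 3.968

3.968


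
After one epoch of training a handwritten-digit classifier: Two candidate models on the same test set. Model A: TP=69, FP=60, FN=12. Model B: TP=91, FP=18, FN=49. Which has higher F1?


Model A: P=69/129=0.5349, R=69/81=0.8519, F1=2PR/(P+R)=2TP/(2TP+FP+FN)=138/210=0.6571
Model B: P=91/109=0.8349, R=91/140=0.65, F1=2PR/(P+R)=2TP/(2TP+FP+FN)=182/249=0.7309
0.6571 < 0.7309 → Model B

Model B


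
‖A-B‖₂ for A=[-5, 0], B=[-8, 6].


d = √((-5+ 8)² + (0-6)²)
  = √(9 + 36)
  = √45 = 6.7082

6.7082


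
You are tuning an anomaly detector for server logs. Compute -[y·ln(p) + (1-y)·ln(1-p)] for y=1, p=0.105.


BCE = -[y·ln(p) + (1-y)·ln(1-p)]
= -1·ln(0.105) - 0
= -ln(0.105) = 2.2538

2.2538


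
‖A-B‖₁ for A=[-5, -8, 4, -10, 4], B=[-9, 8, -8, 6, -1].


d = |-5+ 9| + |-8-8| + |4+ 8| + |-10-6| + |4+ 1|
  = 4 + 16 + 12 + 16 + 5
  = 53

53


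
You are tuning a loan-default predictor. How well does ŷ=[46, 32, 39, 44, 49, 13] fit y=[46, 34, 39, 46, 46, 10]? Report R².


ȳ = 36.8333
SS_res = Σ(y-ŷ)² = 26
SS_tot = Σ(y-ȳ)² = 984.83
R² = 1 - SS_res/SS_tot = 1 - 0.0264 = 0.9736

0.9736


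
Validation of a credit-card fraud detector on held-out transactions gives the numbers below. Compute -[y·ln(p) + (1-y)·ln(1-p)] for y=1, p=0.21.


BCE = -[y·ln(p) + (1-y)·ln(1-p)]
= -1·ln(0.21) - 0
= -ln(0.21) = 1.5606

1.5606


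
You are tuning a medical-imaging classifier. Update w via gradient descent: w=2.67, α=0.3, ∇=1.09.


w_new = w - α·∇
= 2.67 - 0.3·1.09
= 2.67 - 0.327
= 2.343

2.343


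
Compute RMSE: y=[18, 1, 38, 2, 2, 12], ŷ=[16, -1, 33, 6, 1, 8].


MSE = 66/6 = 11
RMSE = √(66/6) = 3.3166

3.3166


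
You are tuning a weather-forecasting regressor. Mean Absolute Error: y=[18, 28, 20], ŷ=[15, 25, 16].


Absolute errors: |18-15|=3, |28-25|=3, |20-16|=4
Sum = 10
MAE = 10/3 = 10/3

10/3


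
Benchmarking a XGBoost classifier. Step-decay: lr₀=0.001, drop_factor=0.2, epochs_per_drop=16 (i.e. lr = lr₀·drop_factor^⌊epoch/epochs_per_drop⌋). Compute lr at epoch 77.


n_drops = ⌊77/16⌋ = 4
lr = 0.001·0.2^4 = 0.001·0.0016 = 0.0000016

0.0000016


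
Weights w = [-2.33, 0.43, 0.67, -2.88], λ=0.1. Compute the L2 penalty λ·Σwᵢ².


‖w‖₂² = (-2.33)² + (0.43)² + (0.67)² + (-2.88)²
     = 5.4289 + 0.1849 + 0.4489 + 8.2944
     = 14.3571
λ·‖w‖₂² = 0.1·14.3571 = 1.43571

1.43571


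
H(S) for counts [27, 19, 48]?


Probabilities: [27/94, 19/94, 48/94] ≈ [0.2872, 0.2021, 0.5106]
H = -((27/94)·log₂(27/94) + (19/94)·log₂(19/94) + (48/94)·log₂(48/94))
  = 1.4783 bits

1.4783 bits


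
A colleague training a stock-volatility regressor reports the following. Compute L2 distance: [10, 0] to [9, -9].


d = √((10-9)² + (0+ 9)²)
  = √(1 + 81)
  = √82 = 9.0554

9.0554


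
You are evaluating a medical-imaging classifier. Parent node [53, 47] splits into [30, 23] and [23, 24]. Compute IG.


Parent = [53, 47], H_parent = 0.9974
H_left = 0.9874 (n=53), H_right = 0.9997 (n=47)
H_children = (53/100)·0.9874 + (47/100)·0.9997 = 0.9932
IG = 0.9974 - 0.9932 = 0.0042

0.0042


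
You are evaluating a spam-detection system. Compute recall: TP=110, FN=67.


Recall = TP/(TP+FN)
= 110/(110+67)
= 110/177 = 62.15%

62.15%


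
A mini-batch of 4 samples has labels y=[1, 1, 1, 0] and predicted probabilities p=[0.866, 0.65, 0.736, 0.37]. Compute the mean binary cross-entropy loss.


L[0] = -ln(0.866) = 0.1439
L[1] = -ln(0.65) = 0.4308
L[2] = -ln(0.736) = 0.3065
L[3] = -ln(1-0.37) = -ln(0.63) = 0.462
mean = (0.1439 + 0.4308 + 0.3065 + 0.462)/4 = 0.3358

0.3358


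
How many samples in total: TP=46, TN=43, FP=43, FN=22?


Total = TP + TN + FP + FN
= 46 + 43 + 43 + 22
= 154
(Predicted positive: 89, predicted negative: 65)

154


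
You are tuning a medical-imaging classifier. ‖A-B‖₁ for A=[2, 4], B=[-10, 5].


d = |2+ 10| + |4-5|
  = 12 + 1
  = 13

13


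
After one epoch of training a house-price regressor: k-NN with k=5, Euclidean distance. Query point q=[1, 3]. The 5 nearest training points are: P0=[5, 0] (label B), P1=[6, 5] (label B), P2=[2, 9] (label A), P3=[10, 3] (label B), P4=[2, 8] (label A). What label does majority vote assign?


d(q,P0) = 5.0  (label B)
d(q,P1) = 5.3852  (label B)
d(q,P2) = 6.0828  (label A)
d(q,P3) = 9.0  (label B)
d(q,P4) = 5.099  (label A)
Votes: A=2, B=3
Majority → B

B


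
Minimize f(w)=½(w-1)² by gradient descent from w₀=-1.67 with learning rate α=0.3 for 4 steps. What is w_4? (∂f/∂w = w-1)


step 1: grad = -1.67-1 = -2.67; w = -1.67 - 0.3·(-2.67) = -0.869
step 2: grad = -0.869-1 = -1.869; w = -0.869 - 0.3·(-1.869) = -0.3083
step 3: grad = -0.3083-1 = -1.3083; w = -0.3083 - 0.3·(-1.3083) = 0.08419
step 4: grad = 0.08419-1 = -0.91581; w = 0.08419 - 0.3·(-0.91581) = 0.358933

0.358933


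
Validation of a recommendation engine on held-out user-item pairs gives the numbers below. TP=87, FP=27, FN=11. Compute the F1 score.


Precision = 87/114 = 0.7632
Recall = 87/98 = 0.8878
F1 = 2·P·R/(P+R) = 2·TP/(2·TP+FP+FN) = 174/(174+27+11) = 174/212 = 0.8208

0.8208


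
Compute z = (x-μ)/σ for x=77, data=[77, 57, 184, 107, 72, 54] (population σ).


μ = 91.8333, σ = 44.6894
z = (77 - 91.8333)/44.6894 = -0.3319

-0.3319


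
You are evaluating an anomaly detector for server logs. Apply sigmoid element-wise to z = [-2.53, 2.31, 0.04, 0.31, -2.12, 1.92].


σ(-2.53) = 1/(1+e^2.53) = 0.0738
σ(2.31) = 1/(1+e^-2.31) = 0.9097
σ(0.04) = 1/(1+e^-0.04) = 0.51
σ(0.31) = 1/(1+e^-0.31) = 0.5769
σ(-2.12) = 1/(1+e^2.12) = 0.1072
σ(1.92) = 1/(1+e^-1.92) = 0.8721
result = [0.0738, 0.9097, 0.51, 0.5769, 0.1072, 0.8721]

[0.0738, 0.9097, 0.51, 0.5769, 0.1072, 0.8721]


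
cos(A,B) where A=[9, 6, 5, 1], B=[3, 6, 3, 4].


A·B = 9·3 + 6·6 + 5·3 + 1·4 = 82
‖A‖ = √143 = 11.9583, ‖B‖ = √70 = 8.3666
cos = 82/(√143·√70) = 82/√10010 = 0.8196

0.8196


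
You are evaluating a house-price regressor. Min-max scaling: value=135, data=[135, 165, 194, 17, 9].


min=9, max=194
(135-9)/(194-9) = 126/185 = 0.6811

0.6811


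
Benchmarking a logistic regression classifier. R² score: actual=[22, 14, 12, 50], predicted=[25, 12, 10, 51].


ȳ = 24.5
SS_res = Σ(y-ŷ)² = 18
SS_tot = Σ(y-ȳ)² = 923
R² = 1 - SS_res/SS_tot = 1 - 0.0195 = 0.9805

0.9805


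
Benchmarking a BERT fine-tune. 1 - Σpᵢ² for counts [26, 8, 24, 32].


Probabilities: [26/90, 8/90, 24/90, 32/90] ≈ [0.2889, 0.0889, 0.2667, 0.3556]
Σpᵢ² = (676 + 64 + 576 + 1024)/90² = 2340/8100
Gini = 1 - Σpᵢ² = 1 - 2340/8100 = 0.7111

0.7111


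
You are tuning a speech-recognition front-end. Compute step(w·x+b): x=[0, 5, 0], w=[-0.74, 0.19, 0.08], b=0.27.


z = (0)·(-0.74) + (5)·(0.19) + (0)·(0.08) + 0.27
  = 1.22
step(z) = 1 (z≥0)

1


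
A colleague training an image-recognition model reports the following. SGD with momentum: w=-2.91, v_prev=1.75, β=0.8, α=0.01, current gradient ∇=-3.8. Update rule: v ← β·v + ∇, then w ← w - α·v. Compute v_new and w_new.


v_new = 0.8·1.75 - 3.8 = 1.4 - 3.8 = -2.4
w_new = -2.91 - 0.01·-2.4 = -2.91 + 0.024 = -2.886

v_new=-2.4, w_new=-2.886


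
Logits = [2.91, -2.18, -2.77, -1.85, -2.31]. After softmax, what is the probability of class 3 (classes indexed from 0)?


Exponentials: e^2.91=18.3568, e^-2.18=0.113, e^-2.77=0.0627, e^-1.85=0.1572, e^-2.31=0.0993
Sum = 18.789
Softmax = [0.977, 0.006, 0.0033, 0.0084, 0.0053]
p[3] = 0.1572/18.789 = 0.0084

0.0084


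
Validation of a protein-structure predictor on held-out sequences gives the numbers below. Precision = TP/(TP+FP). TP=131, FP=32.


Precision = TP/(TP+FP)
= 131/(131+32)
= 131/163 = 80.37%

80.37%


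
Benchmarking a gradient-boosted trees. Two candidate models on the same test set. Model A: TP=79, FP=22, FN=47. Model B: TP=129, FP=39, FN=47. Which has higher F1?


Model A: P=79/101=0.7822, R=79/126=0.627, F1=2PR/(P+R)=2TP/(2TP+FP+FN)=158/227=0.696
Model B: P=129/168=0.7679, R=129/176=0.733, F1=2PR/(P+R)=2TP/(2TP+FP+FN)=258/344=0.75
0.696 < 0.75 → Model B

Model B


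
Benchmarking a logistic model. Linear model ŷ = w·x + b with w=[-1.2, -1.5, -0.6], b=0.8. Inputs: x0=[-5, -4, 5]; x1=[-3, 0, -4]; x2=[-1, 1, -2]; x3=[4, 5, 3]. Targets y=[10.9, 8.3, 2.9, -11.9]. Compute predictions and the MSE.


ŷ0 = (-1.2)·(-5) + (-1.5)·(-4) + (-0.6)·(5) + 0.8 = 9.8
ŷ1 = (-1.2)·(-3) + (-1.5)·(0) + (-0.6)·(-4) + 0.8 = 6.8
ŷ2 = (-1.2)·(-1) + (-1.5)·(1) + (-0.6)·(-2) + 0.8 = 1.7
ŷ3 = (-1.2)·(4) + (-1.5)·(5) + (-0.6)·(3) + 0.8 = -13.3
errors² = [1.21, 2.25, 1.44, 1.96]
MSE = 6.8600/4 = 1.715

1.715


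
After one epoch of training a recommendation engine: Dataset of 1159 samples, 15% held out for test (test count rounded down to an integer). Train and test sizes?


Test = ⌊1159·15/100⌋ = 173
Train = 1159 - 173 = 986

Train: 986, Test: 173


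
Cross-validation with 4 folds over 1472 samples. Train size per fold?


Fold size = 1472/4 = 368
Training per fold = 1472 - 368 = 1104

1104


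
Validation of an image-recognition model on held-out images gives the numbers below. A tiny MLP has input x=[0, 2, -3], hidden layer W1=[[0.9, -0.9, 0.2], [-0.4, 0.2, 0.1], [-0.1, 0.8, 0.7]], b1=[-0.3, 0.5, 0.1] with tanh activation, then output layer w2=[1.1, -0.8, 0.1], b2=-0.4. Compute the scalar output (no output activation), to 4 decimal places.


z1[0] = (0.9)·(0) + (-0.9)·(2) + (0.2)·(-3) - 0.3 = -2.7
z1[1] = (-0.4)·(0) + (0.2)·(2) + (0.1)·(-3) + 0.5 = 0.6
z1[2] = (-0.1)·(0) + (0.8)·(2) + (0.7)·(-3) + 0.1 = -0.4
h = tanh(z1) = [-0.991, 0.537, -0.3799]
output = (1.1)·(-0.991) + (-0.8)·(0.537) + (0.1)·(-0.3799) - 0.4 = -1.9577

-1.9577


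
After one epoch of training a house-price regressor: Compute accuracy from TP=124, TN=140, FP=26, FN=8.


Accuracy = (TP+TN)/(TP+TN+FP+FN)
= (124+140)/(298)
= 264/298 = 88.59%

88.59%


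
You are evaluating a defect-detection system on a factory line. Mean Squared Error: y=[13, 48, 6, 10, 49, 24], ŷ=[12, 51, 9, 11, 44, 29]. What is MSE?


Squared errors: (13-12)²=1, (48-51)²=9, (6-9)²=9, (10-11)²=1, (49-44)²=25, (24-29)²=25
Sum = 70
MSE = 70/6 = 35/3

35/3


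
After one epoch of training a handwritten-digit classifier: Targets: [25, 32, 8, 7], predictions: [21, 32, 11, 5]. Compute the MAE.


Absolute errors: |25-21|=4, |32-32|=0, |8-11|=3, |7-5|=2
Sum = 9
MAE = 9/4 = 9/4

9/4


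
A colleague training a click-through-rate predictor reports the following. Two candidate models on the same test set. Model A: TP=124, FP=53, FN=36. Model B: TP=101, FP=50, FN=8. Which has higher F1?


Model A: P=124/177=0.7006, R=124/160=0.775, F1=2PR/(P+R)=2TP/(2TP+FP+FN)=248/337=0.7359
Model B: P=101/151=0.6689, R=101/109=0.9266, F1=2PR/(P+R)=2TP/(2TP+FP+FN)=202/260=0.7769
0.7359 < 0.7769 → Model B

Model B


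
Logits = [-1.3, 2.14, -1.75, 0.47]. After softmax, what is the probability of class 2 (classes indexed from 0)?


Exponentials: e^-1.3=0.2725, e^2.14=8.4994, e^-1.75=0.1738, e^0.47=1.6
Sum = 10.5457
Softmax = [0.0258, 0.806, 0.0165, 0.1517]
p[2] = 0.1738/10.5457 = 0.0165

0.0165


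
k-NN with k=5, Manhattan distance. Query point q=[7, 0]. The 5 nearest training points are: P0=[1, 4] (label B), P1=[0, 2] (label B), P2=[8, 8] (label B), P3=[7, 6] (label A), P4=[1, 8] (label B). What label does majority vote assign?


d(q,P0) = 10  (label B)
d(q,P1) = 9  (label B)
d(q,P2) = 9  (label B)
d(q,P3) = 6  (label A)
d(q,P4) = 14  (label B)
Votes: A=1, B=4
Majority → B

B


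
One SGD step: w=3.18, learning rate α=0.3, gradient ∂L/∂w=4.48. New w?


w_new = w - α·∇
= 3.18 - 0.3·4.48
= 3.18 - 1.344
= 1.836

1.836


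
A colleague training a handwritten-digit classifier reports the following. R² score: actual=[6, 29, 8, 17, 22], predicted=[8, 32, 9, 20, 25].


ȳ = 16.4
SS_res = Σ(y-ŷ)² = 32
SS_tot = Σ(y-ȳ)² = 369.2
R² = 1 - SS_res/SS_tot = 1 - 0.0867 = 0.9133

0.9133


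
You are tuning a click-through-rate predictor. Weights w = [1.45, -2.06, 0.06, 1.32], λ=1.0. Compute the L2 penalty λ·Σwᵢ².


‖w‖₂² = (1.45)² + (-2.06)² + (0.06)² + (1.32)²
     = 2.1025 + 4.2436 + 0.0036 + 1.7424
     = 8.0921
λ·‖w‖₂² = 1.0·8.0921 = 8.0921

8.0921


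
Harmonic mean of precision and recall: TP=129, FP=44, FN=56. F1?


Precision = 129/173 = 0.7457
Recall = 129/185 = 0.6973
F1 = 2·P·R/(P+R) = 2·TP/(2·TP+FP+FN) = 258/(258+44+56) = 258/358 = 0.7207

0.7207


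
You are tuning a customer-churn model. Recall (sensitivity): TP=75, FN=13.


Recall = TP/(TP+FN)
= 75/(75+13)
= 75/88 = 85.23%

85.23%


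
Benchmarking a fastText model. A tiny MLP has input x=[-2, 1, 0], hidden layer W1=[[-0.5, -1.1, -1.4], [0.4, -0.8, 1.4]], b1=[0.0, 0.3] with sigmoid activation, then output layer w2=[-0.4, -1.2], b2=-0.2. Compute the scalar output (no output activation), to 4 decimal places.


z1[0] = (-0.5)·(-2) + (-1.1)·(1) + (-1.4)·(0) + 0.0 = -0.1
z1[1] = (0.4)·(-2) + (-0.8)·(1) + (1.4)·(0) + 0.3 = -1.3
h = sigmoid(z1) = [0.475, 0.2142]
output = (-0.4)·(0.475) + (-1.2)·(0.2142) - 0.2 = -0.647

-0.647


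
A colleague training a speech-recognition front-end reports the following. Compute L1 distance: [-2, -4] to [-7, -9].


d = |-2+ 7| + |-4+ 9|
  = 5 + 5
  = 10

10


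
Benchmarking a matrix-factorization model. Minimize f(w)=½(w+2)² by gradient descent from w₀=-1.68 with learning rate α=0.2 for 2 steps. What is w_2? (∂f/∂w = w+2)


step 1: grad = -1.68+2 = 0.32; w = -1.68 - 0.2·(0.32) = -1.744
step 2: grad = -1.744+2 = 0.256; w = -1.744 - 0.2·(0.256) = -1.7952

-1.7952


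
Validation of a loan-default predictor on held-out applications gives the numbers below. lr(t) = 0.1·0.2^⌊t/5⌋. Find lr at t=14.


n_drops = ⌊14/5⌋ = 2
lr = 0.1·0.2^2 = 0.1·0.04 = 0.004

0.004


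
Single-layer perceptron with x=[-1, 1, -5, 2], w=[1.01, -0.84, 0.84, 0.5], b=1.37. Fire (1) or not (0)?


z = (-1)·(1.01) + (1)·(-0.84) + (-5)·(0.84) + (2)·(0.5) + 1.37
  = -3.68
step(z) = 0 (z<0)

0


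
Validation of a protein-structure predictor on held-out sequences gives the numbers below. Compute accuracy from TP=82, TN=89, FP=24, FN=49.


Accuracy = (TP+TN)/(TP+TN+FP+FN)
= (82+89)/(244)
= 171/244 = 70.08%

70.08%


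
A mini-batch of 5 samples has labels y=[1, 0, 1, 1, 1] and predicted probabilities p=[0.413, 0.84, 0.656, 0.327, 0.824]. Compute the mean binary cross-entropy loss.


L[0] = -ln(0.413) = 0.8843
L[1] = -ln(1-0.84) = -ln(0.16) = 1.8326
L[2] = -ln(0.656) = 0.4216
L[3] = -ln(0.327) = 1.1178
L[4] = -ln(0.824) = 0.1936
mean = (0.8843 + 1.8326 + 0.4216 + 1.1178 + 0.1936)/5 = 0.89

0.89
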